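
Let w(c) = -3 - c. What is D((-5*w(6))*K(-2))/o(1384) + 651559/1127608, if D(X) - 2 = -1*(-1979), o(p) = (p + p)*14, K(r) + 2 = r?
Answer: 490767961/780304736 ≈ 0.62894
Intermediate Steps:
K(r) = -2 + r
o(p) = 28*p (o(p) = (2*p)*14 = 28*p)
D(X) = 1981 (D(X) = 2 - 1*(-1979) = 2 + 1979 = 1981)
D((-5*w(6))*K(-2))/o(1384) + 651559/1127608 = 1981/((28*1384)) + 651559/1127608 = 1981/38752 + 651559*(1/1127608) = 1981*(1/38752) + 651559/1127608 = 283/5536 + 651559/1127608 = 490767961/780304736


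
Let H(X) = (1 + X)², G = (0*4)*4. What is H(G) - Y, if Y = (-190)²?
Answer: -36099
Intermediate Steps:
Y = 36100
G = 0 (G = 0*4 = 0)
H(G) - Y = (1 + 0)² - 1*36100 = 1² - 36100 = 1 - 36100 = -36099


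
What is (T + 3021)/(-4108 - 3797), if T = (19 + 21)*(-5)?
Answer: -91/255 ≈ -0.35686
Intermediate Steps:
T = -200 (T = 40*(-5) = -200)
(T + 3021)/(-4108 - 3797) = (-200 + 3021)/(-4108 - 3797) = 2821/(-7905) = 2821*(-1/7905) = -91/255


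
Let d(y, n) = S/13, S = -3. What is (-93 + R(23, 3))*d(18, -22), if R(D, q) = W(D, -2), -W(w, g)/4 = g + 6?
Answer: 327/13 ≈ 25.154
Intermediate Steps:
W(w, g) = -24 - 4*g (W(w, g) = -4*(g + 6) = -4*(6 + g) = -24 - 4*g)
R(D, q) = -16 (R(D, q) = -24 - 4*(-2) = -24 + 8 = -16)
d(y, n) = -3/13
(-93 + R(23, 3))*d(18, -22) = (-93 - 16)*(-3/13) = -109*(-3/13) = 327/13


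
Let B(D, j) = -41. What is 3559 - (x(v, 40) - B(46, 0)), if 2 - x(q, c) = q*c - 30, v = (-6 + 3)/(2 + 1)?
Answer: 3446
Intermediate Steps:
v = -1 (v = -3/3 = -3*⅓ = -1)
x(q, c) = 32 - c*q (x(q, c) = 2 - (q*c - 30) = 2 - (c*q - 30) = 2 - (-30 + c*q) = 2 + (30 - c*q) = 32 - c*q)
3559 - (x(v, 40) - B(46, 0)) = 3559 - ((32 - 1*40*(-1)) - 1*(-41)) = 3559 - ((32 + 40) + 41) = 3559 - (72 + 41) = 3559 - 1*113 = 3559 - 113 = 3446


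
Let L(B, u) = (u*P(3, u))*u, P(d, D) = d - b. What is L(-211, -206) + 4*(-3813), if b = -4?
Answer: 281800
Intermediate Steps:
P(d, D) = 4 + d (P(d, D) = d - 1*(-4) = d + 4 = 4 + d)
L(B, u) = 7*u**2 (L(B, u) = (u*(4 + 3))*u = (u*7)*u = (7*u)*u = 7*u**2)
L(-211, -206) + 4*(-3813) = 7*(-206)**2 + 4*(-3813) = 7*42436 - 15252 = 297052 - 15252 = 281800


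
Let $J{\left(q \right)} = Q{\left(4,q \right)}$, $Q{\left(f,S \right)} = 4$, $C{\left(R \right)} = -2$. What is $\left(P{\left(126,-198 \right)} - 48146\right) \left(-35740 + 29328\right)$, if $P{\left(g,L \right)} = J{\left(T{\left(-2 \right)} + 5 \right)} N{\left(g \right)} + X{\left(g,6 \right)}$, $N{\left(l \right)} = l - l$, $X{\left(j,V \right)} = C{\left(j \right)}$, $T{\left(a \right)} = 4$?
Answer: $308724976$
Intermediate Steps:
$X{\left(j,V \right)} = -2$
$J{\left(q \right)} = 4$
$N{\left(l \right)} = 0$
$P{\left(g,L \right)} = -2$ ($P{\left(g,L \right)} = 4 \cdot 0 - 2 = 0 - 2 = -2$)
$\left(P{\left(126,-198 \right)} - 48146\right) \left(-35740 + 29328\right) = \left(-2 - 48146\right) \left(-35740 + 29328\right) = \left(-48148\right) \left(-6412\right) = 308724976$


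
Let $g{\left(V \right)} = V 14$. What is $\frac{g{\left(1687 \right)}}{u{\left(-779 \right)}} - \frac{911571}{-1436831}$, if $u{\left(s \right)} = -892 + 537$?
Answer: $- \frac{33611466853}{510075005} \approx -65.895$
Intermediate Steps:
$u{\left(s \right)} = -355$
$g{\left(V \right)} = 14 V$
$\frac{g{\left(1687 \right)}}{u{\left(-779 \right)}} - \frac{911571}{-1436831} = \frac{14 \cdot 1687}{-355} - \frac{911571}{-1436831} = 23618 \left(- \frac{1}{355}\right) - - \frac{911571}{1436831} = - \frac{23618}{355} + \frac{911571}{1436831} = - \frac{33611466853}{510075005}$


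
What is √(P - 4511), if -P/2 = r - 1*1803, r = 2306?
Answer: 3*I*√613 ≈ 74.276*I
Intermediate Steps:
P = -1006 (P = -2*(2306 - 1*1803) = -2*(2306 - 1803) = -2*503 = -1006)
√(P - 4511) = √(-1006 - 4511) = √(-5517) = 3*I*√613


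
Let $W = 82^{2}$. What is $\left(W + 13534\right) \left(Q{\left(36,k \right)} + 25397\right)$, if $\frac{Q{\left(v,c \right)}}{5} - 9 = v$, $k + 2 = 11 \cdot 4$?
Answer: $519050476$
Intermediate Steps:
$W = 6724$
$k = 42$ ($k = -2 + 11 \cdot 4 = -2 + 44 = 42$)
$Q{\left(v,c \right)} = 45 + 5 v$
$\left(W + 13534\right) \left(Q{\left(36,k \right)} + 25397\right) = \left(6724 + 13534\right) \left(\left(45 + 5 \cdot 36\right) + 25397\right) = 20258 \left(\left(45 + 180\right) + 25397\right) = 20258 \left(225 + 25397\right) = 20258 \cdot 25622 = 519050476$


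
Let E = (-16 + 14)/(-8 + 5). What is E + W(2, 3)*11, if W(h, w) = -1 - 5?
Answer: -196/3 ≈ -65.333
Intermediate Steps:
W(h, w) = -6
E = ⅔ (E = -2/(-3) = -2*(-⅓) = ⅔ ≈ 0.66667)
E + W(2, 3)*11 = ⅔ - 6*11 = ⅔ - 66 = -196/3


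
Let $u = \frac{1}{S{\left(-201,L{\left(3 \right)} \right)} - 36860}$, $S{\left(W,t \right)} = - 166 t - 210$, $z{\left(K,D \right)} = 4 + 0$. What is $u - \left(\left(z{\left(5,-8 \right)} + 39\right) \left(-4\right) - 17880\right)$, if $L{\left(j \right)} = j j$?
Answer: $\frac{696157327}{38564} \approx 18052.0$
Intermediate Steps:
$z{\left(K,D \right)} = 4$
$L{\left(j \right)} = j^{2}$
$S{\left(W,t \right)} = -210 - 166 t$
$u = - \frac{1}{38564}$ ($u = \frac{1}{\left(-210 - 166 \cdot 3^{2}\right) - 36860} = \frac{1}{\left(-210 - 1494\right) - 36860} = \frac{1}{-1704 - 36860} = \frac{1}{-38564} = - \frac{1}{38564} \approx -2.5931 \cdot 10^{-5}$)
$u - \left(\left(z{\left(5,-8 \right)} + 39\right) \left(-4\right) - 17880\right) = - \frac{1}{38564} - \left(\left(4 + 39\right) \left(-4\right) - 17880\right) = - \frac{1}{38564} - \left(43 \left(-4\right) - 17880\right) = - \frac{1}{38564} - \left(-172 - 17880\right) = - \frac{1}{38564} - -18052 = - \frac{1}{38564} + 18052 = \frac{696157327}{38564}$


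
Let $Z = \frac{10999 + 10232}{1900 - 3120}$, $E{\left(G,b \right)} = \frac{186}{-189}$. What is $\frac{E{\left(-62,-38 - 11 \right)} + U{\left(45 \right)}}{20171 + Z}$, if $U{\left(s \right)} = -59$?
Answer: $- \frac{4610380}{1549005507} \approx -0.0029763$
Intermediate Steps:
$E{\left(G,b \right)} = - \frac{62}{63}$ ($E{\left(G,b \right)} = 186 \left(- \frac{1}{189}\right) = - \frac{62}{63}$)
$Z = - \frac{21231}{1220}$ ($Z = \frac{21231}{-1220} = 21231 \left(- \frac{1}{1220}\right) = - \frac{21231}{1220} \approx -17.402$)
$\frac{E{\left(-62,-38 - 11 \right)} + U{\left(45 \right)}}{20171 + Z} = \frac{- \frac{62}{63} - 59}{20171 - \frac{21231}{1220}} = - \frac{3779}{63 \cdot \frac{24587389}{1220}} = \left(- \frac{3779}{63}\right) \frac{1220}{24587389} = - \frac{4610380}{1549005507}$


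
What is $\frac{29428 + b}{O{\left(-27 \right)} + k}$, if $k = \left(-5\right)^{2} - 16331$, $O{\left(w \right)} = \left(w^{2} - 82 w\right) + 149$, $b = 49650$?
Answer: $- \frac{39539}{6607} \approx -5.9844$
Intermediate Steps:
$O{\left(w \right)} = 149 + w^{2} - 82 w$
$k = -16306$ ($k = 25 - 16331 = -16306$)
$\frac{29428 + b}{O{\left(-27 \right)} + k} = \frac{29428 + 49650}{\left(149 + \left(-27\right)^{2} - -2214\right) - 16306} = \frac{79078}{\left(149 + 729 + 2214\right) - 16306} = \frac{79078}{3092 - 16306} = \frac{79078}{-13214} = 79078 \left(- \frac{1}{13214}\right) = - \frac{39539}{6607}$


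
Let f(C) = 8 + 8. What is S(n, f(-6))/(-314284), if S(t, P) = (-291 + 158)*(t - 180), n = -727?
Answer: -120631/314284 ≈ -0.38383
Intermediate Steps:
f(C) = 16
S(t, P) = 23940 - 133*t (S(t, P) = -133*(-180 + t) = 23940 - 133*t)
S(n, f(-6))/(-314284) = (23940 - 133*(-727))/(-314284) = (23940 + 96691)*(-1/314284) = 120631*(-1/314284) = -120631/314284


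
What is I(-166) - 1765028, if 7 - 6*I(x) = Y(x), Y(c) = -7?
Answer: -5295077/3 ≈ -1.7650e+6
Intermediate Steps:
I(x) = 7/3 (I(x) = 7/6 - ⅙*(-7) = 7/6 + 7/6 = 7/3)
I(-166) - 1765028 = 7/3 - 1765028 = -5295077/3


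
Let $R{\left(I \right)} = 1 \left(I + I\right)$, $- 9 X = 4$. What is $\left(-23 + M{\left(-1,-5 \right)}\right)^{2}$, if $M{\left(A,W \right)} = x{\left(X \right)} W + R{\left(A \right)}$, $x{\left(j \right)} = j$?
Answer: $\frac{42025}{81} \approx 518.83$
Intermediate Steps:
$X = - \frac{4}{9}$ ($X = \left(- \frac{1}{9}\right) 4 = - \frac{4}{9} \approx -0.44444$)
$R{\left(I \right)} = 2 I$ ($R{\left(I \right)} = 1 \cdot 2 I = 2 I$)
$M{\left(A,W \right)} = 2 A - \frac{4 W}{9}$ ($M{\left(A,W \right)} = - \frac{4 W}{9} + 2 A = 2 A - \frac{4 W}{9}$)
$\left(-23 + M{\left(-1,-5 \right)}\right)^{2} = \left(-23 + \left(2 \left(-1\right) - - \frac{20}{9}\right)\right)^{2} = \left(-23 + \left(-2 + \frac{20}{9}\right)\right)^{2} = \left(-23 + \frac{2}{9}\right)^{2} = \left(- \frac{205}{9}\right)^{2} = \frac{42025}{81}$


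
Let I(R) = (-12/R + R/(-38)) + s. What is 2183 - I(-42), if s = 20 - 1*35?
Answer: 292149/133 ≈ 2196.6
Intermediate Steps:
s = -15 (s = 20 - 35 = -15)
I(R) = -15 - 12/R - R/38 (I(R) = (-12/R + R/(-38)) - 15 = (-12/R + R*(-1/38)) - 15 = (-12/R - R/38) - 15 = -15 - 12/R - R/38)
2183 - I(-42) = 2183 - (-15 - 12/(-42) - 1/38*(-42)) = 2183 - (-15 - 12*(-1/42) + 21/19) = 2183 - (-15 + 2/7 + 21/19) = 2183 - 1*(-1810/133) = 2183 + 1810/133 = 292149/133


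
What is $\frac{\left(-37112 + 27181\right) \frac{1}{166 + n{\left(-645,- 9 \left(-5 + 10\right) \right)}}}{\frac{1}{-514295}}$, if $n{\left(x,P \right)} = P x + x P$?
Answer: $\frac{5107463645}{58216} \approx 87733.0$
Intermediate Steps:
$n{\left(x,P \right)} = 2 P x$ ($n{\left(x,P \right)} = P x + P x = 2 P x$)
$\frac{\left(-37112 + 27181\right) \frac{1}{166 + n{\left(-645,- 9 \left(-5 + 10\right) \right)}}}{\frac{1}{-514295}} = \frac{\left(-37112 + 27181\right) \frac{1}{166 + 2 \left(- 9 \left(-5 + 10\right)\right) \left(-645\right)}}{\frac{1}{-514295}} = \frac{\left(-9931\right) \frac{1}{166 + 2 \left(\left(-9\right) 5\right) \left(-645\right)}}{- \frac{1}{514295}} = - \frac{9931}{166 + 2 \left(-45\right) \left(-645\right)} \left(-514295\right) = - \frac{9931}{166 + 58050} \left(-514295\right) = - \frac{9931}{58216} \left(-514295\right) = \left(-9931\right) \frac{1}{58216} \left(-514295\right) = \left(- \frac{9931}{58216}\right) \left(-514295\right) = \frac{5107463645}{58216}$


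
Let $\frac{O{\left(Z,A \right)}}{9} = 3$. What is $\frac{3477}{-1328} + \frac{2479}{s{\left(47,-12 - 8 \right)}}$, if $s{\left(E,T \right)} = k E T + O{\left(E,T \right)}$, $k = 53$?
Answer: $- \frac{176422373}{66125104} \approx -2.668$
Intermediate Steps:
$O{\left(Z,A \right)} = 27$ ($O{\left(Z,A \right)} = 9 \cdot 3 = 27$)
$s{\left(E,T \right)} = 27 + 53 E T$ ($s{\left(E,T \right)} = 53 E T + 27 = 27 + 53 E T$)
$\frac{3477}{-1328} + \frac{2479}{s{\left(47,-12 - 8 \right)}} = \frac{3477}{-1328} + \frac{2479}{27 + 53 \cdot 47 \left(-12 - 8\right)} = 3477 \left(- \frac{1}{1328}\right) + \frac{2479}{27 + 53 \cdot 47 \left(-12 - 8\right)} = - \frac{3477}{1328} + \frac{2479}{27 + 53 \cdot 47 \left(-20\right)} = - \frac{3477}{1328} + \frac{2479}{27 - 49820} = - \frac{3477}{1328} + \frac{2479}{-49793} = - \frac{3477}{1328} + 2479 \left(- \frac{1}{49793}\right) = - \frac{3477}{1328} - \frac{2479}{49793} = - \frac{176422373}{66125104}$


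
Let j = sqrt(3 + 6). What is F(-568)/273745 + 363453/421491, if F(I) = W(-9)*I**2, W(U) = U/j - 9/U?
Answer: -57490927761/38460351265 ≈ -1.4948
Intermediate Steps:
j = 3 (j = sqrt(9) = 3)
W(U) = -9/U + U/3 (W(U) = U/3 - 9/U = -9/U + U/3)
F(I) = -2*I**2 (F(I) = (-9/(-9) + (1/3)*(-9))*I**2 = (-9*(-1/9) - 3)*I**2 = (1 - 3)*I**2 = -2*I**2)
F(-568)/273745 + 363453/421491 = -2*(-568)**2/273745 + 363453/421491 = -2*322624*(1/273745) + 363453*(1/421491) = -645248*1/273745 + 121151/140497 = -645248/273745 + 121151/140497 = -57490927761/38460351265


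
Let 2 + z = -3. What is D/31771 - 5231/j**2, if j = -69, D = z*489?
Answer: -177834746/151261731 ≈ -1.1757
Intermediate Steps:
z = -5 (z = -2 - 3 = -5)
D = -2445 (D = -5*489 = -2445)
D/31771 - 5231/j**2 = -2445/31771 - 5231/((-69)**2) = -2445*1/31771 - 5231/4761 = -2445/31771 - 5231*1/4761 = -2445/31771 - 5231/4761 = -177834746/151261731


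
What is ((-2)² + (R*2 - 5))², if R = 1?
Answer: 1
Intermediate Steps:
((-2)² + (R*2 - 5))² = ((-2)² + (1*2 - 5))² = (4 + (2 - 5))² = (4 - 3)² = 1² = 1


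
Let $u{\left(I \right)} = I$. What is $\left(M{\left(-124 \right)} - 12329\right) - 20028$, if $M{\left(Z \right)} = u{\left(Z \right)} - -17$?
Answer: $-32464$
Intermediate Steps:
$M{\left(Z \right)} = 17 + Z$ ($M{\left(Z \right)} = Z - -17 = Z + 17 = 17 + Z$)
$\left(M{\left(-124 \right)} - 12329\right) - 20028 = \left(\left(17 - 124\right) - 12329\right) - 20028 = \left(-107 + \left(-13404 + 1075\right)\right) - 20028 = \left(-107 - 12329\right) - 20028 = -12436 - 20028 = -32464$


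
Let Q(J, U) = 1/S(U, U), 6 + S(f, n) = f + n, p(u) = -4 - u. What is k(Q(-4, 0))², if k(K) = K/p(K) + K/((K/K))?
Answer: 289/19044 ≈ 0.015175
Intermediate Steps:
S(f, n) = -6 + f + n (S(f, n) = -6 + (f + n) = -6 + f + n)
Q(J, U) = 1/(-6 + 2*U) (Q(J, U) = 1/(-6 + U + U) = 1/(-6 + 2*U))
k(K) = K + K/(-4 - K) (k(K) = K/(-4 - K) + K/((K/K)) = K/(-4 - K) + K/1 = K/(-4 - K) + K*1 = K/(-4 - K) + K = K + K/(-4 - K))
k(Q(-4, 0))² = ((1/(2*(-3 + 0)))*(3 + 1/(2*(-3 + 0)))/(4 + 1/(2*(-3 + 0))))² = (((½)/(-3))*(3 + (½)/(-3))/(4 + (½)/(-3)))² = (((½)*(-⅓))*(3 + (½)*(-⅓))/(4 + (½)*(-⅓)))² = (-(3 - ⅙)/(6*(4 - ⅙)))² = (-⅙*17/6/23/6)² = (-⅙*6/23*17/6)² = (-17/138)² = 289/19044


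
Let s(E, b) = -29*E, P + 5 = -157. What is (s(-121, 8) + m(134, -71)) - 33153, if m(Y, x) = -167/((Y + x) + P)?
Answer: -2934589/99 ≈ -29642.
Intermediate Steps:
P = -162 (P = -5 - 157 = -162)
m(Y, x) = -167/(-162 + Y + x) (m(Y, x) = -167/((Y + x) - 162) = -167/(-162 + Y + x))
(s(-121, 8) + m(134, -71)) - 33153 = (-29*(-121) - 167/(-162 + 134 - 71)) - 33153 = (3509 - 167/(-99)) - 33153 = (3509 - 167*(-1/99)) - 33153 = (3509 + 167/99) - 33153 = 347558/99 - 33153 = -2934589/99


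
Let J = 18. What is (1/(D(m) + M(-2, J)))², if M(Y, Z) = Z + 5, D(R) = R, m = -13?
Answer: 1/100 ≈ 0.010000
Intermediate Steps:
M(Y, Z) = 5 + Z
(1/(D(m) + M(-2, J)))² = (1/(-13 + (5 + 18)))² = (1/(-13 + 23))² = (1/10)² = (⅒)² = 1/100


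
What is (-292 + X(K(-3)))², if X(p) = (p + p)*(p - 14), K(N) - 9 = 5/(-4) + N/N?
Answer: 9431041/64 ≈ 1.4736e+5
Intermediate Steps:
K(N) = 35/4 (K(N) = 9 + (5/(-4) + N/N) = 9 + (5*(-¼) + 1) = 9 + (-5/4 + 1) = 9 - ¼ = 35/4)
X(p) = 2*p*(-14 + p) (X(p) = (2*p)*(-14 + p) = 2*p*(-14 + p))
(-292 + X(K(-3)))² = (-292 + 2*(35/4)*(-14 + 35/4))² = (-292 + 2*(35/4)*(-21/4))² = (-292 - 735/8)² = (-3071/8)² = 9431041/64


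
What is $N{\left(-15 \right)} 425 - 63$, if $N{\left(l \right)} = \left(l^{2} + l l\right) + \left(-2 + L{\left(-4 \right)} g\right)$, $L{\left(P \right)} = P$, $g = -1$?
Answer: $192037$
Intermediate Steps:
$N{\left(l \right)} = 2 + 2 l^{2}$ ($N{\left(l \right)} = \left(l^{2} + l l\right) - -2 = \left(l^{2} + l^{2}\right) + \left(-2 + 4\right) = 2 l^{2} + 2 = 2 + 2 l^{2}$)
$N{\left(-15 \right)} 425 - 63 = \left(2 + 2 \left(-15\right)^{2}\right) 425 - 63 = \left(2 + 2 \cdot 225\right) 425 - 63 = \left(2 + 450\right) 425 - 63 = 452 \cdot 425 - 63 = 192100 - 63 = 192037$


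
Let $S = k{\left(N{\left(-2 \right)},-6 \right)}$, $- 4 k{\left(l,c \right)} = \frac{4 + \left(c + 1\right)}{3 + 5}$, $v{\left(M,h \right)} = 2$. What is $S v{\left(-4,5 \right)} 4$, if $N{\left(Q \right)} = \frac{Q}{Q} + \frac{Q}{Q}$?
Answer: $\frac{1}{4} \approx 0.25$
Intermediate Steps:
$N{\left(Q \right)} = 2$ ($N{\left(Q \right)} = 1 + 1 = 2$)
$k{\left(l,c \right)} = - \frac{5}{32} - \frac{c}{32}$ ($k{\left(l,c \right)} = - \frac{\left(4 + \left(c + 1\right)\right) \frac{1}{3 + 5}}{4} = - \frac{\left(4 + \left(1 + c\right)\right) \frac{1}{8}}{4} = - \frac{\left(5 + c\right) \frac{1}{8}}{4} = - \frac{\frac{5}{8} + \frac{c}{8}}{4} = - \frac{5}{32} - \frac{c}{32}$)
$S = \frac{1}{32}$ ($S = - \frac{5}{32} - - \frac{3}{16} = - \frac{5}{32} + \frac{3}{16} = \frac{1}{32} \approx 0.03125$)
$S v{\left(-4,5 \right)} 4 = \frac{1}{32} \cdot 2 \cdot 4 = \frac{1}{16} \cdot 4 = \frac{1}{4}$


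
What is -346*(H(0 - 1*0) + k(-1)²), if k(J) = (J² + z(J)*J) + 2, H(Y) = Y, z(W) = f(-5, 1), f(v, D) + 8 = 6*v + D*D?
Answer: -553600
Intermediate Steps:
f(v, D) = -8 + D² + 6*v (f(v, D) = -8 + (6*v + D*D) = -8 + (6*v + D²) = -8 + (D² + 6*v) = -8 + D² + 6*v)
z(W) = -37 (z(W) = -8 + 1² + 6*(-5) = -8 + 1 - 30 = -37)
k(J) = 2 + J² - 37*J (k(J) = (J² - 37*J) + 2 = 2 + J² - 37*J)
-346*(H(0 - 1*0) + k(-1)²) = -346*((0 - 1*0) + (2 + (-1)² - 37*(-1))²) = -346*((0 + 0) + (2 + 1 + 37)²) = -346*(0 + 40²) = -346*(0 + 1600) = -346*1600 = -553600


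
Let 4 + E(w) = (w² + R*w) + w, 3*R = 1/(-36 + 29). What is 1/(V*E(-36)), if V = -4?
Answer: -7/35216 ≈ -0.00019877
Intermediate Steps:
R = -1/21 (R = 1/(3*(-36 + 29)) = (⅓)/(-7) = (⅓)*(-⅐) = -1/21 ≈ -0.047619)
E(w) = -4 + w² + 20*w/21 (E(w) = -4 + ((w² - w/21) + w) = -4 + (w² + 20*w/21) = -4 + w² + 20*w/21)
1/(V*E(-36)) = 1/(-4*(-4 + (-36)² + (20/21)*(-36))) = 1/(-4*(-4 + 1296 - 240/7)) = 1/(-4*8804/7) = 1/(-35216/7) = -7/35216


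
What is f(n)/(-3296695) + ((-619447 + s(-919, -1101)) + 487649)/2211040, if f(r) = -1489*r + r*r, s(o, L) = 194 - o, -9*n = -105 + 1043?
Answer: -12927112734671/118083817107360 ≈ -0.10947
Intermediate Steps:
n = -938/9 (n = -(-105 + 1043)/9 = -⅑*938 = -938/9 ≈ -104.22)
f(r) = r² - 1489*r (f(r) = -1489*r + r² = r² - 1489*r)
f(n)/(-3296695) + ((-619447 + s(-919, -1101)) + 487649)/2211040 = -938*(-1489 - 938/9)/9/(-3296695) + ((-619447 + (194 - 1*(-919))) + 487649)/2211040 = -938/9*(-14339/9)*(-1/3296695) + ((-619447 + (194 + 919)) + 487649)*(1/2211040) = (13449982/81)*(-1/3296695) + ((-619447 + 1113) + 487649)*(1/2211040) = -13449982/267032295 + (-618334 + 487649)*(1/2211040) = -13449982/267032295 - 130685*1/2211040 = -13449982/267032295 - 26137/442208 = -12927112734671/118083817107360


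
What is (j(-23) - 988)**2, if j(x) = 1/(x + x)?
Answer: 2065611601/2116 ≈ 9.7619e+5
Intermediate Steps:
j(x) = 1/(2*x)
(j(-23) - 988)**2 = ((1/2)/(-23) - 988)**2 = ((1/2)*(-1/23) - 988)**2 = (-1/46 - 988)**2 = (-45449/46)**2 = 2065611601/2116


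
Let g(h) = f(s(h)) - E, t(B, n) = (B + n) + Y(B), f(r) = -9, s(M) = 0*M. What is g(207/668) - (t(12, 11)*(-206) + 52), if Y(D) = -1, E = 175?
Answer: 4296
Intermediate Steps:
s(M) = 0
t(B, n) = -1 + B + n (t(B, n) = (B + n) - 1 = -1 + B + n)
g(h) = -184 (g(h) = -9 - 1*175 = -9 - 175 = -184)
g(207/668) - (t(12, 11)*(-206) + 52) = -184 - ((-1 + 12 + 11)*(-206) + 52) = -184 - (22*(-206) + 52) = -184 - (-4532 + 52) = -184 - 1*(-4480) = -184 + 4480 = 4296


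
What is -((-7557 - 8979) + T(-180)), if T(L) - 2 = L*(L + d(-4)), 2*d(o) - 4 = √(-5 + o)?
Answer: -15506 + 270*I ≈ -15506.0 + 270.0*I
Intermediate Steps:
d(o) = 2 + √(-5 + o)/2
T(L) = 2 + L*(2 + L + 3*I/2) (T(L) = 2 + L*(L + (2 + √(-5 - 4)/2)) = 2 + L*(L + (2 + √(-9)/2)) = 2 + L*(L + (2 + (3*I)/2)) = 2 + L*(L + (2 + 3*I/2)) = 2 + L*(2 + L + 3*I/2))
-((-7557 - 8979) + T(-180)) = -((-7557 - 8979) + (2 + (-180)² + (½)*(-180)*(4 + 3*I))) = -(-16536 + (2 + 32400 + (-360 - 270*I))) = -(-16536 + (32042 - 270*I)) = -(15506 - 270*I) = -15506 + 270*I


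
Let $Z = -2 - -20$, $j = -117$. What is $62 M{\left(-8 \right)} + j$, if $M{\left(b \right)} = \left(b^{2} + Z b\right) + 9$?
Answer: $-4519$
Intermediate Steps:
$Z = 18$ ($Z = -2 + 20 = 18$)
$M{\left(b \right)} = 9 + b^{2} + 18 b$ ($M{\left(b \right)} = \left(b^{2} + 18 b\right) + 9 = 9 + b^{2} + 18 b$)
$62 M{\left(-8 \right)} + j = 62 \left(9 + \left(-8\right)^{2} + 18 \left(-8\right)\right) - 117 = 62 \left(9 + 64 - 144\right) - 117 = 62 \left(-71\right) - 117 = -4402 - 117 = -4519$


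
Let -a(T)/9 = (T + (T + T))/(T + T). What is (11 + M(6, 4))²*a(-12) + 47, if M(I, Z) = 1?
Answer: -1897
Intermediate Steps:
a(T) = -27/2 (a(T) = -9*(T + (T + T))/(T + T) = -9*(T + 2*T)/(2*T) = -9*3*T*1/(2*T) = -9*3/2 = -27/2)
(11 + M(6, 4))²*a(-12) + 47 = (11 + 1)²*(-27/2) + 47 = 12²*(-27/2) + 47 = 144*(-27/2) + 47 = -1944 + 47 = -1897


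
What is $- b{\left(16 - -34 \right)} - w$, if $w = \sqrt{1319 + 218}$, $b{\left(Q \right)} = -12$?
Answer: $12 - \sqrt{1537} \approx -27.205$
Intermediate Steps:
$w = \sqrt{1537} \approx 39.205$
$- b{\left(16 - -34 \right)} - w = \left(-1\right) \left(-12\right) - \sqrt{1537} = 12 - \sqrt{1537}$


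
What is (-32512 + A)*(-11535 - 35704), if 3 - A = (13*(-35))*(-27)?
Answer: 2116023766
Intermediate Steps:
A = -12282 (A = 3 - 13*(-35)*(-27) = 3 - (-455)*(-27) = 3 - 1*12285 = 3 - 12285 = -12282)
(-32512 + A)*(-11535 - 35704) = (-32512 - 12282)*(-11535 - 35704) = -44794*(-47239) = 2116023766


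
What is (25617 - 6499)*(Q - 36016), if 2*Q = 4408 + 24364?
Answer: -413522340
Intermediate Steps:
Q = 14386 (Q = (4408 + 24364)/2 = (½)*28772 = 14386)
(25617 - 6499)*(Q - 36016) = (25617 - 6499)*(14386 - 36016) = 19118*(-21630) = -413522340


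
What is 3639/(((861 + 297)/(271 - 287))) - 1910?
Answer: -378334/193 ≈ -1960.3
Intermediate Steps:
3639/(((861 + 297)/(271 - 287))) - 1910 = 3639/((1158/(-16))) - 1910 = 3639/((1158*(-1/16))) - 1910 = 3639/(-579/8) - 1910 = 3639*(-8/579) - 1910 = -9704/193 - 1910 = -378334/193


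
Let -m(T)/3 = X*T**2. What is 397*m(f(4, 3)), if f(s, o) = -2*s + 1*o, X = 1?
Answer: -29775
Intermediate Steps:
f(s, o) = o - 2*s (f(s, o) = -2*s + o = o - 2*s)
m(T) = -3*T**2
397*m(f(4, 3)) = 397*(-3*(3 - 2*4)**2) = 397*(-3*(3 - 8)**2) = 397*(-3*(-5)**2) = 397*(-3*25) = 397*(-75) = -29775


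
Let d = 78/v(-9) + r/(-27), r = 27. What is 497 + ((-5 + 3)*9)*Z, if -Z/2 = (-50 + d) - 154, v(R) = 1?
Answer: -4075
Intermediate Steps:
d = 77 (d = 78/1 + 27/(-27) = 78*1 + 27*(-1/27) = 78 - 1 = 77)
Z = 254 (Z = -2*((-50 + 77) - 154) = -2*(27 - 154) = -2*(-127) = 254)
497 + ((-5 + 3)*9)*Z = 497 + ((-5 + 3)*9)*254 = 497 - 2*9*254 = 497 - 18*254 = 497 - 4572 = -4075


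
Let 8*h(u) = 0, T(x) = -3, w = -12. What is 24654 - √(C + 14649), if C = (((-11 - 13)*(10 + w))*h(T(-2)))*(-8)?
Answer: 24654 - √14649 ≈ 24533.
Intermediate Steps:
h(u) = 0 (h(u) = (⅛)*0 = 0)
C = 0 (C = (((-11 - 13)*(10 - 12))*0)*(-8) = (-24*(-2)*0)*(-8) = (48*0)*(-8) = 0*(-8) = 0)
24654 - √(C + 14649) = 24654 - √(0 + 14649) = 24654 - √14649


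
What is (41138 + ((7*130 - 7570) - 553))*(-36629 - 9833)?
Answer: -1576223350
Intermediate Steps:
(41138 + ((7*130 - 7570) - 553))*(-36629 - 9833) = (41138 + ((910 - 7570) - 553))*(-46462) = (41138 + (-6660 - 553))*(-46462) = (41138 - 7213)*(-46462) = 33925*(-46462) = -1576223350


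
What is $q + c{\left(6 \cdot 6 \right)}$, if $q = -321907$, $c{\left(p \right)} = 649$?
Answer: $-321258$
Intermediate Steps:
$q + c{\left(6 \cdot 6 \right)} = -321907 + 649 = -321258$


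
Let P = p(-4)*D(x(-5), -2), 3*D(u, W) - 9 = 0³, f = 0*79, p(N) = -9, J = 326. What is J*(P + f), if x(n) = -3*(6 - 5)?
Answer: -8802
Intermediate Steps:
x(n) = -3 (x(n) = -3*1 = -3)
f = 0
D(u, W) = 3 (D(u, W) = 3 + (⅓)*0³ = 3 + (⅓)*0 = 3 + 0 = 3)
P = -27 (P = -9*3 = -27)
J*(P + f) = 326*(-27 + 0) = 326*(-27) = -8802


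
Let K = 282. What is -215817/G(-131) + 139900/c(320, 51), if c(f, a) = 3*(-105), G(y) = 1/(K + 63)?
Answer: -4690810475/63 ≈ -7.4457e+7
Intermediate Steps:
G(y) = 1/345 (G(y) = 1/(282 + 63) = 1/345)
c(f, a) = -315
-215817/G(-131) + 139900/c(320, 51) = -215817/1/345 + 139900/(-315) = -215817*345 + 139900*(-1/315) = -74456865 - 27980/63 = -4690810475/63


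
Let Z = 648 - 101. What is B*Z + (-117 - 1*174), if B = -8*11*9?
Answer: -433515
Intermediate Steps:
Z = 547
B = -792 (B = -88*9 = -792)
B*Z + (-117 - 1*174) = -792*547 + (-117 - 1*174) = -433224 + (-117 - 174) = -433224 - 291 = -433515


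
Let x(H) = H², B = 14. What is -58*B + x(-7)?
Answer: -763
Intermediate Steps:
-58*B + x(-7) = -58*14 + (-7)² = -812 + 49 = -763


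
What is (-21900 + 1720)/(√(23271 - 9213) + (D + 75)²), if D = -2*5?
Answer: -85260500/17836567 + 60540*√1562/17836567 ≈ -4.6460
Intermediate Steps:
D = -10
(-21900 + 1720)/(√(23271 - 9213) + (D + 75)²) = (-21900 + 1720)/(√(23271 - 9213) + (-10 + 75)²) = -20180/(√14058 + 65²) = -20180/(3*√1562 + 4225) = -20180/(4225 + 3*√1562)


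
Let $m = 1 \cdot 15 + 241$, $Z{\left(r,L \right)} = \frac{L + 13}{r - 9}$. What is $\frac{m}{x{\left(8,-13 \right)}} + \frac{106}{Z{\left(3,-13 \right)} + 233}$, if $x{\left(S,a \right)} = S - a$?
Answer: $\frac{61874}{4893} \approx 12.645$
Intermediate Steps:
$Z{\left(r,L \right)} = \frac{13 + L}{-9 + r}$
$m = 256$ ($m = 15 + 241 = 256$)
$\frac{m}{x{\left(8,-13 \right)}} + \frac{106}{Z{\left(3,-13 \right)} + 233} = \frac{256}{8 - -13} + \frac{106}{\frac{13 - 13}{-9 + 3} + 233} = \frac{256}{8 + 13} + \frac{106}{\frac{1}{-6} \cdot 0 + 233} = \frac{256}{21} + \frac{106}{\left(- \frac{1}{6}\right) 0 + 233} = 256 \cdot \frac{1}{21} + \frac{106}{0 + 233} = \frac{256}{21} + \frac{106}{233} = \frac{61874}{4893}$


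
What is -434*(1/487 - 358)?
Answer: 75665730/487 ≈ 1.5537e+5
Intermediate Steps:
-434*(1/487 - 358) = -434*(-174345/487) = 75665730/487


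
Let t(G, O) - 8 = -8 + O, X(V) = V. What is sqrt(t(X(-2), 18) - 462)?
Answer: 2*I*sqrt(111) ≈ 21.071*I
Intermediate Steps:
t(G, O) = O (t(G, O) = 8 + (-8 + O) = O)
sqrt(t(X(-2), 18) - 462) = sqrt(18 - 462) = sqrt(-444) = 2*I*sqrt(111)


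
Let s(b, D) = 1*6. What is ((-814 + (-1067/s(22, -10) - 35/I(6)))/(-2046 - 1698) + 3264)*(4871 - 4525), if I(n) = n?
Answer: 6342913693/5616 ≈ 1.1294e+6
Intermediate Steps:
s(b, D) = 6
((-814 + (-1067/s(22, -10) - 35/I(6)))/(-2046 - 1698) + 3264)*(4871 - 4525) = ((-814 + (-1067/6 - 35/6))/(-2046 - 1698) + 3264)*(4871 - 4525) = ((-814 + (-1067*⅙ - 35*⅙))/(-3744) + 3264)*346 = ((-814 + (-1067/6 - 35/6))*(-1/3744) + 3264)*346 = ((-814 - 551/3)*(-1/3744) + 3264)*346 = (-2993/3*(-1/3744) + 3264)*346 = (2993/11232 + 3264)*346 = (36664241/11232)*346 = 6342913693/5616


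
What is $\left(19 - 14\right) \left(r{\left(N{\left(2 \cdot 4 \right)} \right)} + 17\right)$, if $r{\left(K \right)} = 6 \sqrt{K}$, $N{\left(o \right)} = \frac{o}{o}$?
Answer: $115$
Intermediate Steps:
$N{\left(o \right)} = 1$
$\left(19 - 14\right) \left(r{\left(N{\left(2 \cdot 4 \right)} \right)} + 17\right) = \left(19 - 14\right) \left(6 \sqrt{1} + 17\right) = 5 \left(6 \cdot 1 + 17\right) = 5 \left(6 + 17\right) = 5 \cdot 23 = 115$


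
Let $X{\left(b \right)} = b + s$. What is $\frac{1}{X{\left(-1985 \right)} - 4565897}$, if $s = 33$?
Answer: $- \frac{1}{4567849} \approx -2.1892 \cdot 10^{-7}$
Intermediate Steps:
$X{\left(b \right)} = 33 + b$ ($X{\left(b \right)} = b + 33 = 33 + b$)
$\frac{1}{X{\left(-1985 \right)} - 4565897} = \frac{1}{\left(33 - 1985\right) - 4565897} = \frac{1}{-1952 - 4565897} = \frac{1}{-4567849} = - \frac{1}{4567849}$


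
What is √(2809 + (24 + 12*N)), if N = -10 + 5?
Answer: √2773 ≈ 52.659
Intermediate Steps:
N = -5
√(2809 + (24 + 12*N)) = √(2809 + (24 + 12*(-5))) = √(2809 + (24 - 60)) = √(2809 - 36) = √2773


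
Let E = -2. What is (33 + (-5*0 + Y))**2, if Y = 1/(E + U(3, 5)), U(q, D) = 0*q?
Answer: 4225/4 ≈ 1056.3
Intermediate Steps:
U(q, D) = 0
Y = -1/2 (Y = 1/(-2 + 0) = 1/(-2) = -1/2 ≈ -0.50000)
(33 + (-5*0 + Y))**2 = (33 + (-5*0 - 1/2))**2 = (33 + (0 - 1/2))**2 = (33 - 1/2)**2 = (65/2)**2 = 4225/4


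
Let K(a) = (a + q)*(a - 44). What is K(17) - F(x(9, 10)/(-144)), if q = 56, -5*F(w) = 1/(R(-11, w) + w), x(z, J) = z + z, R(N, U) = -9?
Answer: -719423/365 ≈ -1971.0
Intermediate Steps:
x(z, J) = 2*z
F(w) = -1/(5*(-9 + w))
K(a) = (-44 + a)*(56 + a) (K(a) = (a + 56)*(a - 44) = (56 + a)*(-44 + a) = (-44 + a)*(56 + a))
K(17) - F(x(9, 10)/(-144)) = (-2464 + 17**2 + 12*17) - (-1)/(-45 + 5*((2*9)/(-144))) = (-2464 + 289 + 204) - (-1)/(-45 + 5*(18*(-1/144))) = -1971 - (-1)/(-45 + 5*(-1/8)) = -1971 - (-1)/(-45 - 5/8) = -1971 - (-1)/(-365/8) = -1971 - (-1)*(-8)/365 = -1971 - 1*8/365 = -1971 - 8/365 = -719423/365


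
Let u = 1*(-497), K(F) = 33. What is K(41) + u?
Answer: -464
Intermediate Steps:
u = -497
K(41) + u = 33 - 497 = -464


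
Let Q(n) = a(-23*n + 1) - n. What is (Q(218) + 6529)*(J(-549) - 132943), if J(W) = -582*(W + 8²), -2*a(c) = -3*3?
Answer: 1886149337/2 ≈ 9.4307e+8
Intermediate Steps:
a(c) = 9/2 (a(c) = -(-3)*3/2 = -½*(-9) = 9/2)
Q(n) = 9/2 - n
J(W) = -37248 - 582*W (J(W) = -582*(W + 64) = -582*(64 + W) = -37248 - 582*W)
(Q(218) + 6529)*(J(-549) - 132943) = ((9/2 - 1*218) + 6529)*((-37248 - 582*(-549)) - 132943) = ((9/2 - 218) + 6529)*((-37248 + 319518) - 132943) = (-427/2 + 6529)*(282270 - 132943) = (12631/2)*149327 = 1886149337/2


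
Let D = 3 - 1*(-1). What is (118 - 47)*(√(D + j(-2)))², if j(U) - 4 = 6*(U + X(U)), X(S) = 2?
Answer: 568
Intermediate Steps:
j(U) = 16 + 6*U (j(U) = 4 + 6*(U + 2) = 4 + 6*(2 + U) = 4 + (12 + 6*U) = 16 + 6*U)
D = 4 (D = 3 + 1 = 4)
(118 - 47)*(√(D + j(-2)))² = (118 - 47)*(√(4 + (16 + 6*(-2))))² = 71*(√(4 + (16 - 12)))² = 71*(√(4 + 4))² = 71*(√8)² = 71*(2*√2)² = 71*8 = 568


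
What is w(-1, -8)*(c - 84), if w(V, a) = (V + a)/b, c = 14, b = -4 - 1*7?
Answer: -630/11 ≈ -57.273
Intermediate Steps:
b = -11 (b = -4 - 7 = -11)
w(V, a) = -V/11 - a/11 (w(V, a) = (V + a)/(-11) = (V + a)*(-1/11) = -V/11 - a/11)
w(-1, -8)*(c - 84) = (-1/11*(-1) - 1/11*(-8))*(14 - 84) = (1/11 + 8/11)*(-70) = (9/11)*(-70) = -630/11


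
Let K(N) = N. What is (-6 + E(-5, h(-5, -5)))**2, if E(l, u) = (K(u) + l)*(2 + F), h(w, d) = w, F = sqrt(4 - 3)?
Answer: 1296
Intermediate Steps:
F = 1 (F = sqrt(1) = 1)
E(l, u) = 3*l + 3*u (E(l, u) = (u + l)*(2 + 1) = (l + u)*3 = 3*l + 3*u)
(-6 + E(-5, h(-5, -5)))**2 = (-6 + (3*(-5) + 3*(-5)))**2 = (-6 + (-15 - 15))**2 = (-6 - 30)**2 = (-36)**2 = 1296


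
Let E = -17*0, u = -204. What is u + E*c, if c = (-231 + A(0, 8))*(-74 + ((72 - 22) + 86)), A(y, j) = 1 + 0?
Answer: -204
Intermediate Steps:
A(y, j) = 1
c = -14260 (c = (-231 + 1)*(-74 + ((72 - 22) + 86)) = -230*(-74 + (50 + 86)) = -230*(-74 + 136) = -230*62 = -14260)
E = 0
u + E*c = -204 + 0*(-14260) = -204 + 0 = -204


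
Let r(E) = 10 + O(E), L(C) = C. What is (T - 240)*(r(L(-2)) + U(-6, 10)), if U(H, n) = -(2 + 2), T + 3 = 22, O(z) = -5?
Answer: -221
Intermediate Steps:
T = 19 (T = -3 + 22 = 19)
U(H, n) = -4 (U(H, n) = -1*4 = -4)
r(E) = 5 (r(E) = 10 - 5 = 5)
(T - 240)*(r(L(-2)) + U(-6, 10)) = (19 - 240)*(5 - 4) = -221*1 = -221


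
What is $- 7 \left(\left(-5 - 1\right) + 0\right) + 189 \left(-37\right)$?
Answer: $-6951$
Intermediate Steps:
$- 7 \left(\left(-5 - 1\right) + 0\right) + 189 \left(-37\right) = - 7 \left(-6 + 0\right) - 6993 = \left(-7\right) \left(-6\right) - 6993 = 42 - 6993 = -6951$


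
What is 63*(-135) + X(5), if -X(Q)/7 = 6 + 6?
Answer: -8589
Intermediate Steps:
X(Q) = -84 (X(Q) = -7*(6 + 6) = -7*12 = -84)
63*(-135) + X(5) = 63*(-135) - 84 = -8505 - 84 = -8589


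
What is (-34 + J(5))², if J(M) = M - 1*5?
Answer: 1156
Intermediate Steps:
J(M) = -5 + M (J(M) = M - 5 = -5 + M)
(-34 + J(5))² = (-34 + (-5 + 5))² = (-34 + 0)² = (-34)² = 1156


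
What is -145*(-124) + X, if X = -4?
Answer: 17976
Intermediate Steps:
-145*(-124) + X = -145*(-124) - 4 = 17980 - 4 = 17976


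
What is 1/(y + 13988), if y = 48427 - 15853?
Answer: 1/46562 ≈ 2.1477e-5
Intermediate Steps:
y = 32574
1/(y + 13988) = 1/(32574 + 13988) = 1/46562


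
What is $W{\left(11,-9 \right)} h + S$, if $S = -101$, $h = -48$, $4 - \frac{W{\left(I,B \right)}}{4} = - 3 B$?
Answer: $4315$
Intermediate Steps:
$W{\left(I,B \right)} = 16 + 12 B$ ($W{\left(I,B \right)} = 16 - 4 \left(- 3 B\right) = 16 + 12 B$)
$W{\left(11,-9 \right)} h + S = \left(16 + 12 \left(-9\right)\right) \left(-48\right) - 101 = \left(16 - 108\right) \left(-48\right) - 101 = \left(-92\right) \left(-48\right) - 101 = 4416 - 101 = 4315$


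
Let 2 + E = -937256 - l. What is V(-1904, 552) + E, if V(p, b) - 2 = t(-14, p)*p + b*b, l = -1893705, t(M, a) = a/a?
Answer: 1259249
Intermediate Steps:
t(M, a) = 1
V(p, b) = 2 + p + b² (V(p, b) = 2 + (1*p + b*b) = 2 + (p + b²) = 2 + p + b²)
E = 956447 (E = -2 + (-937256 - 1*(-1893705)) = -2 + (-937256 + 1893705) = -2 + 956449 = 956447)
V(-1904, 552) + E = (2 - 1904 + 552²) + 956447 = (2 - 1904 + 304704) + 956447 = 302802 + 956447 = 1259249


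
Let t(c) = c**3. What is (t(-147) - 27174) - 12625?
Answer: -3216322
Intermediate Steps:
(t(-147) - 27174) - 12625 = ((-147)**3 - 27174) - 12625 = (-3176523 - 27174) - 12625 = -3203697 - 12625 = -3216322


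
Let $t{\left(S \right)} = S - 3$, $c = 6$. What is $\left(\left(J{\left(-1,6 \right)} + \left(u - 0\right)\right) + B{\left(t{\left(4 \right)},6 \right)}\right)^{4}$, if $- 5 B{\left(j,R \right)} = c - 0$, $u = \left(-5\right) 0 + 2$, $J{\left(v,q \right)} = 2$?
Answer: $\frac{38416}{625} \approx 61.466$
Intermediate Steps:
$u = 2$ ($u = 0 + 2 = 2$)
$t{\left(S \right)} = -3 + S$
$B{\left(j,R \right)} = - \frac{6}{5}$ ($B{\left(j,R \right)} = - \frac{6 - 0}{5} = - \frac{6 + 0}{5} = \left(- \frac{1}{5}\right) 6 = - \frac{6}{5}$)
$\left(\left(J{\left(-1,6 \right)} + \left(u - 0\right)\right) + B{\left(t{\left(4 \right)},6 \right)}\right)^{4} = \left(\left(2 + \left(2 - 0\right)\right) - \frac{6}{5}\right)^{4} = \left(\left(2 + \left(2 + 0\right)\right) - \frac{6}{5}\right)^{4} = \left(\left(2 + 2\right) - \frac{6}{5}\right)^{4} = \left(4 - \frac{6}{5}\right)^{4} = \left(\frac{14}{5}\right)^{4} = \frac{38416}{625}$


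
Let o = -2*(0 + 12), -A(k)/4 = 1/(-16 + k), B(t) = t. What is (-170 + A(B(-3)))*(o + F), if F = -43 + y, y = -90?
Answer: 506482/19 ≈ 26657.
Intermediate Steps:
A(k) = -4/(-16 + k)
o = -24 (o = -2*12 = -24)
F = -133 (F = -43 - 90 = -133)
(-170 + A(B(-3)))*(o + F) = (-170 - 4/(-16 - 3))*(-24 - 133) = (-170 - 4/(-19))*(-157) = (-170 - 4*(-1/19))*(-157) = (-170 + 4/19)*(-157) = -3226/19*(-157) = 506482/19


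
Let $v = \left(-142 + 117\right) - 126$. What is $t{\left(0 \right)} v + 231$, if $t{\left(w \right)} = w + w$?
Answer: $231$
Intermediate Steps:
$v = -151$ ($v = -25 - 126 = -151$)
$t{\left(w \right)} = 2 w$
$t{\left(0 \right)} v + 231 = 2 \cdot 0 \left(-151\right) + 231 = 0 \left(-151\right) + 231 = 0 + 231 = 231$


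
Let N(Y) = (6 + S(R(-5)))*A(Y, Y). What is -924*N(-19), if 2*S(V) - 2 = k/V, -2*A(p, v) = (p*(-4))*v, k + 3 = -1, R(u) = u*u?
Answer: -115413144/25 ≈ -4.6165e+6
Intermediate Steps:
R(u) = u²
k = -4 (k = -3 - 1 = -4)
A(p, v) = 2*p*v (A(p, v) = -p*(-4)*v/2 = -(-4*p)*v/2 = -(-2)*p*v = 2*p*v)
S(V) = 1 - 2/V (S(V) = 1 + (-4/V)/2 = 1 - 2/V)
N(Y) = 346*Y²/25 (N(Y) = (6 + (-2 + (-5)²)/((-5)²))*(2*Y*Y) = (6 + (-2 + 25)/25)*(2*Y²) = (6 + (1/25)*23)*(2*Y²) = (6 + 23/25)*(2*Y²) = 173*(2*Y²)/25 = 346*Y²/25)
-924*N(-19) = -319704*(-19)²/25 = -319704*361/25 = -924*124906/25 = -115413144/25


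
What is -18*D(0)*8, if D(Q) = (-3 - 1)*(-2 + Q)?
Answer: -1152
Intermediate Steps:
D(Q) = 8 - 4*Q (D(Q) = -4*(-2 + Q) = 8 - 4*Q)
-18*D(0)*8 = -18*(8 - 4*0)*8 = -18*(8 + 0)*8 = -18*8*8 = -144*8 = -1152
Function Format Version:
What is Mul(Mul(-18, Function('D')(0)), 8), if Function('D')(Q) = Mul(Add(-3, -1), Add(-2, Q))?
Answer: -1152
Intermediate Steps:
Function('D')(Q) = Add(8, Mul(-4, Q)) (Function('D')(Q) = Mul(-4, Add(-2, Q)) = Add(8, Mul(-4, Q)))
Mul(Mul(-18, Function('D')(0)), 8) = Mul(Mul(-18, Add(8, Mul(-4, 0))), 8) = Mul(Mul(-18, Add(8, 0)), 8) = Mul(Mul(-18, 8), 8) = Mul(-144, 8) = -1152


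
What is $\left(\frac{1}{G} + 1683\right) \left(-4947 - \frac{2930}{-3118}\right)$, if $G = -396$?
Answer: $- \frac{1284766430509}{154341} \approx -8.3242 \cdot 10^{6}$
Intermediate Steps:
$\left(\frac{1}{G} + 1683\right) \left(-4947 - \frac{2930}{-3118}\right) = \left(\frac{1}{-396} + 1683\right) \left(-4947 - \frac{2930}{-3118}\right) = \left(- \frac{1}{396} + 1683\right) \left(-4947 - - \frac{1465}{1559}\right) = \frac{666467 \left(-4947 + \frac{1465}{1559}\right)}{396} = \frac{666467}{396} \left(- \frac{7710908}{1559}\right) = - \frac{1284766430509}{154341}$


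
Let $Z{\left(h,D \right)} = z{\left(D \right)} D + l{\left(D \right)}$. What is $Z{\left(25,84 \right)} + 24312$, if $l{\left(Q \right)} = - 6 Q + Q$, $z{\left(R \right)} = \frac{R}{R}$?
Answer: $23976$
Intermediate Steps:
$z{\left(R \right)} = 1$
$l{\left(Q \right)} = - 5 Q$
$Z{\left(h,D \right)} = - 4 D$ ($Z{\left(h,D \right)} = 1 D - 5 D = D - 5 D = - 4 D$)
$Z{\left(25,84 \right)} + 24312 = \left(-4\right) 84 + 24312 = -336 + 24312 = 23976$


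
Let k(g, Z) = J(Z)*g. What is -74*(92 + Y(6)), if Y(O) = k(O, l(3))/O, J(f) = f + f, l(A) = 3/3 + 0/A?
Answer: -6956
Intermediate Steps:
l(A) = 1 (l(A) = 3*(⅓) + 0 = 1 + 0 = 1)
J(f) = 2*f
k(g, Z) = 2*Z*g (k(g, Z) = (2*Z)*g = 2*Z*g)
Y(O) = 2 (Y(O) = (2*1*O)/O = (2*O)/O = 2)
-74*(92 + Y(6)) = -74*(92 + 2) = -74*94 = -6956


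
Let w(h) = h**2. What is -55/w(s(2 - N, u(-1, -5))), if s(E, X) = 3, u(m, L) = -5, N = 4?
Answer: -55/9 ≈ -6.1111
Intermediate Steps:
-55/w(s(2 - N, u(-1, -5))) = -55/(3**2) = -55/9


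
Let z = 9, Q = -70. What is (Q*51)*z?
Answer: -32130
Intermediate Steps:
(Q*51)*z = -70*51*9 = -3570*9 = -32130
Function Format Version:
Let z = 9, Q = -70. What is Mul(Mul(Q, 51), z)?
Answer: -32130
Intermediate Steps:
Mul(Mul(Q, 51), z) = Mul(Mul(-70, 51), 9) = Mul(-3570, 9) = -32130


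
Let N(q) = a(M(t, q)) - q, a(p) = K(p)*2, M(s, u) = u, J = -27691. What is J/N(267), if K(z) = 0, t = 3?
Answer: 27691/267 ≈ 103.71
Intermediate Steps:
a(p) = 0 (a(p) = 0*2 = 0)
N(q) = -q (N(q) = 0 - q = -q)
J/N(267) = -27691/((-1*267)) = -27691/(-267) = -27691*(-1/267) = 27691/267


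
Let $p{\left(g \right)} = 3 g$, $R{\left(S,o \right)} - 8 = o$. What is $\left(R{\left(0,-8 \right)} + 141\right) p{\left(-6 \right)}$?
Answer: $-2538$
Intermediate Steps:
$R{\left(S,o \right)} = 8 + o$
$\left(R{\left(0,-8 \right)} + 141\right) p{\left(-6 \right)} = \left(\left(8 - 8\right) + 141\right) 3 \left(-6\right) = \left(0 + 141\right) \left(-18\right) = 141 \left(-18\right) = -2538$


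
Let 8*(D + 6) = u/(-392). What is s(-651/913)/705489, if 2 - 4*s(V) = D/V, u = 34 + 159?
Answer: -13272145/5761124764416 ≈ -2.3037e-6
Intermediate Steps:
u = 193
D = -19009/3136 (D = -6 + (193/(-392))/8 = -6 + (193*(-1/392))/8 = -6 + (⅛)*(-193/392) = -6 - 193/3136 = -19009/3136 ≈ -6.0615)
s(V) = ½ + 19009/(12544*V) (s(V) = ½ - (-19009)/(12544*V) = ½ + 19009/(12544*V))
s(-651/913)/705489 = ((19009 + 6272*(-651/913))/(12544*((-651/913))))/705489 = ((19009 + 6272*(-651*1/913))/(12544*((-651*1/913))))*(1/705489) = ((19009 + 6272*(-651/913))/(12544*(-651/913)))*(1/705489) = ((1/12544)*(-913/651)*(19009 - 4083072/913))*(1/705489) = ((1/12544)*(-913/651)*(13272145/913))*(1/705489) = -13272145/8166144*1/705489 = -13272145/5761124764416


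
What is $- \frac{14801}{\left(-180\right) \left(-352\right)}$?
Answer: $- \frac{14801}{63360} \approx -0.2336$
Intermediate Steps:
$- \frac{14801}{\left(-180\right) \left(-352\right)} = - \frac{14801}{63360}$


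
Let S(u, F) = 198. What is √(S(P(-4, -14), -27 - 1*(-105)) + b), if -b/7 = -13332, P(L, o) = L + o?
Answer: √93522 ≈ 305.81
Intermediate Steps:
b = 93324 (b = -7*(-13332) = 93324)
√(S(P(-4, -14), -27 - 1*(-105)) + b) = √(198 + 93324) = √93522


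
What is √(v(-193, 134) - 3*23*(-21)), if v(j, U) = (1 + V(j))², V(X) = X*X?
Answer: √1387563949 ≈ 37250.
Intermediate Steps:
V(X) = X²
v(j, U) = (1 + j²)²
√(v(-193, 134) - 3*23*(-21)) = √((1 + (-193)²)² - 3*23*(-21)) = √((1 + 37249)² - 69*(-21)) = √(37250² + 1449) = √(1387562500 + 1449) = √1387563949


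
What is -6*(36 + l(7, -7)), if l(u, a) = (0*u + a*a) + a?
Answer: -468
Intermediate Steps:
l(u, a) = a + a² (l(u, a) = (0 + a²) + a = a² + a = a + a²)
-6*(36 + l(7, -7)) = -6*(36 - 7*(1 - 7)) = -6*(36 - 7*(-6)) = -6*(36 + 42) = -6*78 = -468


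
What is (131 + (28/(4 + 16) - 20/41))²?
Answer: 731269764/42025 ≈ 17401.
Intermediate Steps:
(131 + (28/(4 + 16) - 20/41))² = (131 + (28/20 - 20*1/41))² = (131 + (28*(1/20) - 20/41))² = (131 + (7/5 - 20/41))² = (131 + 187/205)² = (27042/205)² = 731269764/42025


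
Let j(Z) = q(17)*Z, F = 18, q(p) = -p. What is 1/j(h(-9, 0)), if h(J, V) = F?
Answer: -1/306 ≈ -0.0032680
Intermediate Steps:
h(J, V) = 18
j(Z) = -17*Z (j(Z) = (-1*17)*Z = -17*Z)
1/j(h(-9, 0)) = 1/(-17*18) = 1/(-306) = -1/306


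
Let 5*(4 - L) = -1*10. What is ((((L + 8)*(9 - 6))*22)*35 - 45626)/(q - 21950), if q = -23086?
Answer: 6643/22518 ≈ 0.29501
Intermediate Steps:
L = 6 (L = 4 - (-1)*10/5 = 4 - ⅕*(-10) = 4 + 2 = 6)
((((L + 8)*(9 - 6))*22)*35 - 45626)/(q - 21950) = ((((6 + 8)*(9 - 6))*22)*35 - 45626)/(-23086 - 21950) = (((14*3)*22)*35 - 45626)/(-45036) = ((42*22)*35 - 45626)*(-1/45036) = (924*35 - 45626)*(-1/45036) = (32340 - 45626)*(-1/45036) = -13286*(-1/45036) = 6643/22518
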